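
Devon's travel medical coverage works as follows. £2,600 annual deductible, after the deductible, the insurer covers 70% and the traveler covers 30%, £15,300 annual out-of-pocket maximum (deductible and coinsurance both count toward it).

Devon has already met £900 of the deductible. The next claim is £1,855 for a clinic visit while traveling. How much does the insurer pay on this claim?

Deductible still to meet: £2,600 − £900 = £1,700.
After the £1,700 deductible portion, £1,855 − £1,700 = £155 is subject to coinsurance.
Coinsurance: £155 × 30% = £46.50.
Traveler responsibility before any cap: £1,700 + £46.50 = £1,746.50.
Year-to-date out-of-pocket becomes £900 + £1,746.50 = £2,646.50, still under the £15,300 maximum, so no cap applies.
The insurer covers the remainder: £1,855 − £1,746.50 = £108.50.

£108.50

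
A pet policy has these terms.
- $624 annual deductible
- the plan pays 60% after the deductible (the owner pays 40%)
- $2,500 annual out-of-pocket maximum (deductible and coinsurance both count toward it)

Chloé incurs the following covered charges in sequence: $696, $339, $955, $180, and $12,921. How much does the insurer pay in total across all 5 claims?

$12,591

#1 ($696): $624 to deductible, leaving $72; owner's 40% is $28.80. Owner owes $652.80 (running OOP $652.80). Plan pays $696 − $652.80 = $43.20.
#2 ($339): 40% coinsurance on $339 = $135.60. Owner owes $135.60 (running OOP $788.40). Insurer: $339 − $135.60 = $203.40.
#3 ($955): deductible already satisfied, so owner's share is 40% × $955 = $382. Owner pays $382; OOP now $1,170.40. Plan pays $955 − $382 = $573.
#4 ($180): deductible already satisfied, so owner's share is 40% × $180 = $72. Cost to owner: $72. OOP to date $1,242.40. Plan pays $180 − $72 = $108.
#5 ($12,921): deductible already satisfied, so owner's share is 40% × $12,921 = $5,168.40. Adding that to $1,242.40 gives $6,410.80, past the $2,500 cap; owner pays only $2,500 − $1,242.40 = $1,257.60. Plan pays $12,921 − $1,257.60 = $11,663.40.
Insurer total = bills − owner's total = $15,091 − $2,500 = $12,591.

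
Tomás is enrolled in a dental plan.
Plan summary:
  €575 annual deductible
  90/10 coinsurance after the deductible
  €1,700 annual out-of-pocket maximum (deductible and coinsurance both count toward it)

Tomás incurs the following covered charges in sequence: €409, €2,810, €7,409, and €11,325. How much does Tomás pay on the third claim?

#1 (€409): all of it applies to the deductible. Patient pays €409; OOP now €409.
#2 (€2,810): €166 finishes the deductible; €2,644 goes to coinsurance; coinsurance €2,644 × 10% = €264.40. Cost to patient: €430.40. OOP to date €839.40.
#3 (€7,409): deductible already satisfied, so patient's share is 10% × €7,409 = €740.90. Cost to patient: €740.90. OOP to date €1,580.30.

€740.90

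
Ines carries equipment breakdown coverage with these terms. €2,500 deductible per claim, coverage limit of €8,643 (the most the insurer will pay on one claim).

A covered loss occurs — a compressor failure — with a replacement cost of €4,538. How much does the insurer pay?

€2,038

Subtract the deductible: €4,538 − €2,500 = €2,038.
€2,038 ≤ €8,643, so the limit doesn't bind; insurer pays €2,038.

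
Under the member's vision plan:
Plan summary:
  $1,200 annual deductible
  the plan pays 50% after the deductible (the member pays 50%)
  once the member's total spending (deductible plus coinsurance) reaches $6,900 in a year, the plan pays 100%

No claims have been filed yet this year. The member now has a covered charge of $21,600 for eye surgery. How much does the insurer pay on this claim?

Deductible not yet touched, so the first $1,200 of the bill goes to the deductible.
That leaves $21,600 − $1,200 = $20,400 for coinsurance.
Member's 50% share of $20,400 is $10,200.
So the member owes $1,200 + $10,200 = $11,400 before any cap.
Adding $11,400 to the $0 already spent would give $11,400, which exceeds the $6,900 cap; the member pays just $6,900 − $0 = $6,900.
Insurer pays the balance: $21,600 − $6,900 = $14,700.

$14,700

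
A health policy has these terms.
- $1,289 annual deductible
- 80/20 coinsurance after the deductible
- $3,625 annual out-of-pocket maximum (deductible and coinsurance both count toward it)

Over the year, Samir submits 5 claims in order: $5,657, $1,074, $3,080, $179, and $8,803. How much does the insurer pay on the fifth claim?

$8,207.20

Bill 1, $5,657: deductible takes $1,289, $4,368 remains; patient's 20% is $873.60. Patient pays $2,162.60; OOP now $2,162.60. Plan pays $5,657 − $2,162.60 = $3,494.40.
Bill 2, $1,074: deductible already satisfied, so patient's share is 20% × $1,074 = $214.80. Patient pays $214.80; OOP now $2,377.40. Insurer: $1,074 − $214.80 = $859.20.
Bill 3, $3,080: 20% coinsurance on $3,080 = $616. Patient owes $616 (running OOP $2,993.40). Plan pays $3,080 − $616 = $2,464.
Bill 4, $179: deductible met; 20% of $179 = $35.80. Cost to patient: $35.80. OOP to date $3,029.20. Plan pays $179 − $35.80 = $143.20.
Bill 5, $8,803: deductible already satisfied, so patient's share is 20% × $8,803 = $1,760.60. That would push OOP to $4,789.80, over the $3,625 cap, so patient pays $3,625 − $3,029.20 = $595.80. Insurer: $8,803 − $595.80 = $8,207.20.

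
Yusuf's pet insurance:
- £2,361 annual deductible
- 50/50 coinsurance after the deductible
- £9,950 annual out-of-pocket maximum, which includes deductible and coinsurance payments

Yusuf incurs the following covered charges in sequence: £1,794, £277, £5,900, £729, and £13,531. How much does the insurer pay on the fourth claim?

£364.50

#1 (£1,794): entire amount goes to the deductible. Owner pays £1,794; OOP now £1,794. Insurer: £1,794 − £1,794 = £0.
#2 (£277): entire amount goes to the deductible. Cost to owner: £277. OOP to date £2,071. Plan pays £277 − £277 = £0.
#3 (£5,900): £290 finishes the deductible; £5,610 goes to coinsurance; 50% of £5,610 = £2,805. Owner pays £3,095; OOP now £5,166. Insurer: £5,900 − £3,095 = £2,805.
#4 (£729): 50% coinsurance on £729 = £364.50. Owner pays £364.50; OOP now £5,530.50. Plan pays £729 − £364.50 = £364.50.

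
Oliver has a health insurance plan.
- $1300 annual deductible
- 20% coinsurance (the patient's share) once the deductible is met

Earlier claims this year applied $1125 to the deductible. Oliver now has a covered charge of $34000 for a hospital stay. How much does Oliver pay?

$6940

Deductible still to meet: $1300 − $1125 = $175.
The remaining $33825 (= $34000 − $175) moves to coinsurance.
Patient's 20% share of $33825 is $6765.
That puts the patient's cost at $175 + $6765 = $6940.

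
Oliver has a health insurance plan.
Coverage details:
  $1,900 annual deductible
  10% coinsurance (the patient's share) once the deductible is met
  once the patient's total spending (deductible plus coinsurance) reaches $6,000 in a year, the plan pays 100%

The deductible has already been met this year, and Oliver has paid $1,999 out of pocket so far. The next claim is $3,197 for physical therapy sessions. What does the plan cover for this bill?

$2,877.30

With the deductible met, the entire $3,197 is subject to coinsurance.
10% of $3,197 = $319.70 falls to the patient.
Cumulative spending $1,999 + $319.70 = $2,318.70 stays under the $6,000 maximum.
Insurer pays the balance: $3,197 − $319.70 = $2,877.30.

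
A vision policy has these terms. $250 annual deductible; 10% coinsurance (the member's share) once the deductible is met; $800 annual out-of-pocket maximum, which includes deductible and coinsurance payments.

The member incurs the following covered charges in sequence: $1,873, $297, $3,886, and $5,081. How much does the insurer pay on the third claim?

$3,528

Bill 1, $1,873: $250 finishes the deductible; $1,623 goes to coinsurance; member's 10% is $162.30. Member owes $412.30 (running OOP $412.30). Insurer: $1,873 − $412.30 = $1,460.70.
Bill 2, $297: deductible met; 10% of $297 = $29.70. Member pays $29.70; OOP now $442. Insurer: $297 − $29.70 = $267.30.
Bill 3, $3,886: deductible met; 10% of $3,886 = $388.60. That would push OOP to $830.60, over the $800 cap, so member pays $800 − $442 = $358. Insurer: $3,886 − $358 = $3,528.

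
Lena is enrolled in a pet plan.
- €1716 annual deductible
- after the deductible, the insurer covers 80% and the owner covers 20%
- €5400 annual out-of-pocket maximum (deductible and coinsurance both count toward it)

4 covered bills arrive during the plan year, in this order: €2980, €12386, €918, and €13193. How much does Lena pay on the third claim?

€183.60

#1 (€2980): €1716 to deductible, leaving €1264; owner's 20% is €252.80. Cost to owner: €1968.80. OOP to date €1968.80.
#2 (€12386): deductible already satisfied, so owner's share is 20% × €12386 = €2477.20. Owner pays €2477.20; OOP now €4446.
#3 (€918): deductible met; 20% of €918 = €183.60. Cost to owner: €183.60. OOP to date €4629.60.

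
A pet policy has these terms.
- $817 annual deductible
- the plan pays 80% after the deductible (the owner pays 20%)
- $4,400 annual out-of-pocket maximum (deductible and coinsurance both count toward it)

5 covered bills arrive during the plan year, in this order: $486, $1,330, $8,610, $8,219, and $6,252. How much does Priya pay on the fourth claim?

#1 ($486): entire amount goes to the deductible. Owner owes $486 (running OOP $486).
#2 ($1,330): $331 finishes the deductible; $999 goes to coinsurance; 20% of $999 = $199.80. Cost to owner: $530.80. OOP to date $1,016.80.
#3 ($8,610): deductible met; 20% of $8,610 = $1,722. Owner pays $1,722; OOP now $2,738.80.
#4 ($8,219): deductible already satisfied, so owner's share is 20% × $8,219 = $1,643.80. Owner owes $1,643.80 (running OOP $4,382.60).

$1,643.80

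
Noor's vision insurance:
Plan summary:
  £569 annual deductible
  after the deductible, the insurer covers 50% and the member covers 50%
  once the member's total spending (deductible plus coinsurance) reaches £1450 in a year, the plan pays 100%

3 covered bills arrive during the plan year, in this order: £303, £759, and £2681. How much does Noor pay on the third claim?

Claim 1 — £303: entire amount goes to the deductible. Member owes £303 (running OOP £303).
Claim 2 — £759: £266 to deductible, leaving £493; 50% of £493 = £246.50. Member pays £512.50; OOP now £815.50.
Claim 3 — £2681: deductible met; 50% of £2681 = £1340.50. That would push OOP to £2156, over the £1450 cap, so member pays £1450 − £815.50 = £634.50.

£634.50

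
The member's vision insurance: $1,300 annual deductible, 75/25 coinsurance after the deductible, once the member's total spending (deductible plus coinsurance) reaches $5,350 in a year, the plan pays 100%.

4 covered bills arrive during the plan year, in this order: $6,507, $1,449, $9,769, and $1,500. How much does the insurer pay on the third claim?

$7,383

Claim 1 — $6,507: deductible takes $1,300, $5,207 remains; coinsurance $5,207 × 25% = $1,301.75. Member owes $2,601.75 (running OOP $2,601.75). Insurer: $6,507 − $2,601.75 = $3,905.25.
Claim 2 — $1,449: 25% coinsurance on $1,449 = $362.25. Cost to member: $362.25. OOP to date $2,964. Plan pays $1,449 − $362.25 = $1,086.75.
Claim 3 — $9,769: deductible met; 25% of $9,769 = $2,442.25. OOP would hit $5,406.25 > $5,350, so the cap limits the member to $5,350 − $2,964 = $2,386. Insurer: $9,769 − $2,386 = $7,383.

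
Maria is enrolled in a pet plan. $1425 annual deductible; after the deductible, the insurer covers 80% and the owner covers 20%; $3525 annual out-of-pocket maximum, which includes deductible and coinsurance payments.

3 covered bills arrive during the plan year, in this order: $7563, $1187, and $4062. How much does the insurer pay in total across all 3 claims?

$9287

#1 ($7563): $1425 to deductible, leaving $6138; 20% of $6138 = $1227.60. Owner owes $2652.60 (running OOP $2652.60). Plan pays $7563 − $2652.60 = $4910.40.
#2 ($1187): 20% coinsurance on $1187 = $237.40. Owner pays $237.40; OOP now $2890. Insurer: $1187 − $237.40 = $949.60.
#3 ($4062): deductible already satisfied, so owner's share is 20% × $4062 = $812.40. That would push OOP to $3702.40, over the $3525 cap, so owner pays $3525 − $2890 = $635. Insurer: $4062 − $635 = $3427.
Insurer total: $4910.40 + $949.60 + $3427 = $9287.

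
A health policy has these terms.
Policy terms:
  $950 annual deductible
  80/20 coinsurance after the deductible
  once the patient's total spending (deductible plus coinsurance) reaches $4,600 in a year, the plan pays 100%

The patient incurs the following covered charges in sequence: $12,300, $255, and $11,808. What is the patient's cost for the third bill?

Bill 1, $12,300: $950 finishes the deductible; $11,350 goes to coinsurance; coinsurance $11,350 × 20% = $2,270. Patient owes $3,220 (running OOP $3,220).
Bill 2, $255: 20% coinsurance on $255 = $51. Patient owes $51 (running OOP $3,271).
Bill 3, $11,808: 20% coinsurance on $11,808 = $2,361.60. That would push OOP to $5,632.60, over the $4,600 cap, so patient pays $4,600 − $3,271 = $1,329.

$1,329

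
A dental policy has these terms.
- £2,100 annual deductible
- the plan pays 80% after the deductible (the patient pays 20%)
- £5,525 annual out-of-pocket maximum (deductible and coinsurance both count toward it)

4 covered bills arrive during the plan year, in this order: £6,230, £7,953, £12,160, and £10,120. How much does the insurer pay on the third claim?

£11,151.60

Claim 1 — £6,230: £2,100 to deductible, leaving £4,130; coinsurance £4,130 × 20% = £826. Patient pays £2,926; OOP now £2,926. Plan pays £6,230 − £2,926 = £3,304.
Claim 2 — £7,953: deductible already satisfied, so patient's share is 20% × £7,953 = £1,590.60. Patient pays £1,590.60; OOP now £4,516.60. Plan pays £7,953 − £1,590.60 = £6,362.40.
Claim 3 — £12,160: deductible already satisfied, so patient's share is 20% × £12,160 = £2,432. That would push OOP to £6,948.60, over the £5,525 cap, so patient pays £5,525 − £4,516.60 = £1,008.40. Insurer: £12,160 − £1,008.40 = £11,151.60.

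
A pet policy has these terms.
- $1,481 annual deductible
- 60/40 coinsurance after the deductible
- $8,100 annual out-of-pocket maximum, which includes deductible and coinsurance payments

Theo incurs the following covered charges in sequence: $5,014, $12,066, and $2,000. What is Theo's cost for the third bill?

Claim 1 ($5,014): $1,481 to deductible, leaving $3,533; coinsurance $3,533 × 40% = $1,413.20. Owner pays $2,894.20; OOP now $2,894.20.
Claim 2 ($12,066): deductible met; 40% of $12,066 = $4,826.40. Owner pays $4,826.40; OOP now $7,720.60.
Claim 3 ($2,000): 40% coinsurance on $2,000 = $800. Adding that to $7,720.60 gives $8,520.60, past the $8,100 cap; owner pays only $8,100 − $7,720.60 = $379.40.

$379.40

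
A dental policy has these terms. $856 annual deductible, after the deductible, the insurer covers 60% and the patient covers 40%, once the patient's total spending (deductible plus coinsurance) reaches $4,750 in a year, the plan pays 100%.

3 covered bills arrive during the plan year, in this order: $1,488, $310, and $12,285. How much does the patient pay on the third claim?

$3,517.20

#1 ($1,488): $856 to deductible, leaving $632; coinsurance $632 × 40% = $252.80. Patient pays $1,108.80; OOP now $1,108.80.
#2 ($310): deductible met; 40% of $310 = $124. Patient owes $124 (running OOP $1,232.80).
#3 ($12,285): deductible already satisfied, so patient's share is 40% × $12,285 = $4,914. OOP would hit $6,146.80 > $4,750, so the cap limits the patient to $4,750 − $1,232.80 = $3,517.20.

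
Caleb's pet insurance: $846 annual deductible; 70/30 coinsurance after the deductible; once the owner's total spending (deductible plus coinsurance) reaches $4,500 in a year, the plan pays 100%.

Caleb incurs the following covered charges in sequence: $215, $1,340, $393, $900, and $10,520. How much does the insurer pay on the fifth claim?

Bill 1, $215: entire amount goes to the deductible. Owner owes $215 (running OOP $215). Insurer: $215 − $215 = $0.
Bill 2, $1,340: $631 to deductible, leaving $709; owner's 30% is $212.70. Cost to owner: $843.70. OOP to date $1,058.70. Insurer: $1,340 − $843.70 = $496.30.
Bill 3, $393: 30% coinsurance on $393 = $117.90. Cost to owner: $117.90. OOP to date $1,176.60. Insurer: $393 − $117.90 = $275.10.
Bill 4, $900: 30% coinsurance on $900 = $270. Cost to owner: $270. OOP to date $1,446.60. Insurer: $900 − $270 = $630.
Bill 5, $10,520: deductible already satisfied, so owner's share is 30% × $10,520 = $3,156. OOP would hit $4,602.60 > $4,500, so the cap limits the owner to $4,500 − $1,446.60 = $3,053.40. Plan pays $10,520 − $3,053.40 = $7,466.60.

$7,466.60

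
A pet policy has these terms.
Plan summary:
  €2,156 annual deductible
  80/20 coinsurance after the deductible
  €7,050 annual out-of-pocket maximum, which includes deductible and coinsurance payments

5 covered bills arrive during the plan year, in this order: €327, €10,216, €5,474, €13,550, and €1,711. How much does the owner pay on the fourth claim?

€2,121.80

#1 (€327): entire amount goes to the deductible. Cost to owner: €327. OOP to date €327.
#2 (€10,216): €1,829 to deductible, leaving €8,387; coinsurance €8,387 × 20% = €1,677.40. Owner owes €3,506.40 (running OOP €3,833.40).
#3 (€5,474): 20% coinsurance on €5,474 = €1,094.80. Owner pays €1,094.80; OOP now €4,928.20.
#4 (€13,550): 20% coinsurance on €13,550 = €2,710. OOP would hit €7,638.20 > €7,050, so the cap limits the owner to €7,050 − €4,928.20 = €2,121.80.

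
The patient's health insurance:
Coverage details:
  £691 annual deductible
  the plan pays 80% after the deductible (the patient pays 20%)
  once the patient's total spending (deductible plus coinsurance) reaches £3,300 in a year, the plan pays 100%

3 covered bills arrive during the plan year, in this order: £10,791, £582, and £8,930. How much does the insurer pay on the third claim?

Claim 1 (£10,791): £691 finishes the deductible; £10,100 goes to coinsurance; 20% of £10,100 = £2,020. Patient owes £2,711 (running OOP £2,711). Insurer: £10,791 − £2,711 = £8,080.
Claim 2 (£582): deductible already satisfied, so patient's share is 20% × £582 = £116.40. Cost to patient: £116.40. OOP to date £2,827.40. Insurer: £582 − £116.40 = £465.60.
Claim 3 (£8,930): deductible already satisfied, so patient's share is 20% × £8,930 = £1,786. Adding that to £2,827.40 gives £4,613.40, past the £3,300 cap; patient pays only £3,300 − £2,827.40 = £472.60. Plan pays £8,930 − £472.60 = £8,457.40.

£8,457.40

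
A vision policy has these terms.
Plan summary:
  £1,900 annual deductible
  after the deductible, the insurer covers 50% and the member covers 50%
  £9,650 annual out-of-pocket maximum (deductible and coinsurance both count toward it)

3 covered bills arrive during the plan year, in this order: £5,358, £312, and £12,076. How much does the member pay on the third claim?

#1 (£5,358): £1,900 finishes the deductible; £3,458 goes to coinsurance; 50% of £3,458 = £1,729. Member owes £3,629 (running OOP £3,629).
#2 (£312): deductible already satisfied, so member's share is 50% × £312 = £156. Member pays £156; OOP now £3,785.
#3 (£12,076): deductible met; 50% of £12,076 = £6,038. That would push OOP to £9,823, over the £9,650 cap, so member pays £9,650 − £3,785 = £5,865.

£5,865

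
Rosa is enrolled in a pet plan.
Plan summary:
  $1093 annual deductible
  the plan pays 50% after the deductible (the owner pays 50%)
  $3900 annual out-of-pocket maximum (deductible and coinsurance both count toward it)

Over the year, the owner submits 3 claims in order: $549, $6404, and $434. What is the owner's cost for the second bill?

$3351

Claim 1 ($549): fully absorbed by the deductible. Cost to owner: $549. OOP to date $549.
Claim 2 ($6404): $544 to deductible, leaving $5860; 50% of $5860 = $2930. Claim cost before the cap: $544 + $2930 = $3474. Adding that to $549 gives $4023, past the $3900 cap; owner pays only $3900 − $549 = $3351.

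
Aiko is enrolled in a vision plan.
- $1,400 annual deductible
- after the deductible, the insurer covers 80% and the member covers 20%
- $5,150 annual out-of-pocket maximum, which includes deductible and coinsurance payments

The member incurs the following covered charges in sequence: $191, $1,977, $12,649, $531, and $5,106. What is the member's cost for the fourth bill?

Claim 1 — $191: entire amount goes to the deductible. Cost to member: $191. OOP to date $191.
Claim 2 — $1,977: $1,209 finishes the deductible; $768 goes to coinsurance; member's 20% is $153.60. Member pays $1,362.60; OOP now $1,553.60.
Claim 3 — $12,649: deductible met; 20% of $12,649 = $2,529.80. Cost to member: $2,529.80. OOP to date $4,083.40.
Claim 4 — $531: deductible already satisfied, so member's share is 20% × $531 = $106.20. Cost to member: $106.20. OOP to date $4,189.60.

$106.20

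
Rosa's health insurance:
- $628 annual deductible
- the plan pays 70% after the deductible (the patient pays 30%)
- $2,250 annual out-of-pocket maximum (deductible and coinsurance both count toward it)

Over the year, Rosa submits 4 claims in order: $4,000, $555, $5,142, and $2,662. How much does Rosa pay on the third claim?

$443.90

#1 ($4,000): $628 finishes the deductible; $3,372 goes to coinsurance; patient's 30% is $1,011.60. Patient pays $1,639.60; OOP now $1,639.60.
#2 ($555): deductible met; 30% of $555 = $166.50. Cost to patient: $166.50. OOP to date $1,806.10.
#3 ($5,142): deductible met; 30% of $5,142 = $1,542.60. OOP would hit $3,348.70 > $2,250, so the cap limits the patient to $2,250 − $1,806.10 = $443.90.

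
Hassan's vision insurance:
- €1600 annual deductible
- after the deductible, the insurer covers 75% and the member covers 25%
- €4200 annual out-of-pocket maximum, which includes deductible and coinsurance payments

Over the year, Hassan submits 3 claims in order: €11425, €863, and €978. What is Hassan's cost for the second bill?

Claim 1 — €11425: €1600 finishes the deductible; €9825 goes to coinsurance; 25% of €9825 = €2456.25. Member pays €4056.25; OOP now €4056.25.
Claim 2 — €863: deductible already satisfied, so member's share is 25% × €863 = €215.75. OOP would hit €4272 > €4200, so the cap limits the member to €4200 − €4056.25 = €143.75.

€143.75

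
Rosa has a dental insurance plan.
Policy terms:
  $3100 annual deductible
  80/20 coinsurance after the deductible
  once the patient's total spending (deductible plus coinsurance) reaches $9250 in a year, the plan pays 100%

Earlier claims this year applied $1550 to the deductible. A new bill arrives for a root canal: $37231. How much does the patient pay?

$7700

Deductible still to meet: $3100 − $1550 = $1550.
That leaves $37231 − $1550 = $35681 for coinsurance.
20% of $35681 = $7136.20 falls to the patient.
So the patient owes $1550 + $7136.20 = $8686.20 before any cap.
Year-to-date out-of-pocket would reach $1550 + $8686.20 = $10236.20, above the $9250 maximum, so the patient pays only $9250 − $1550 = $7700.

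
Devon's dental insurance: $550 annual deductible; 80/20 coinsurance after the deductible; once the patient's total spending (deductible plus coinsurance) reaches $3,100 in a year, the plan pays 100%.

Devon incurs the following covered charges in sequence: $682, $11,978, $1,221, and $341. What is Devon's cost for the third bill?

#1 ($682): $550 to deductible, leaving $132; patient's 20% is $26.40. Patient owes $576.40 (running OOP $576.40).
#2 ($11,978): 20% coinsurance on $11,978 = $2,395.60. Patient owes $2,395.60 (running OOP $2,972).
#3 ($1,221): deductible already satisfied, so patient's share is 20% × $1,221 = $244.20. That would push OOP to $3,216.20, over the $3,100 cap, so patient pays $3,100 − $2,972 = $128.

$128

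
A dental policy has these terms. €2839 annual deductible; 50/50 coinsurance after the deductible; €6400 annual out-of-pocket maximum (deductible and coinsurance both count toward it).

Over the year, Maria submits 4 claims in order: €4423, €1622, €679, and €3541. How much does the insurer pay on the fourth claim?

€1922.50

#1 (€4423): deductible takes €2839, €1584 remains; patient's 50% is €792. Patient owes €3631 (running OOP €3631). Insurer: €4423 − €3631 = €792.
#2 (€1622): deductible already satisfied, so patient's share is 50% × €1622 = €811. Cost to patient: €811. OOP to date €4442. Insurer: €1622 − €811 = €811.
#3 (€679): 50% coinsurance on €679 = €339.50. Patient pays €339.50; OOP now €4781.50. Plan pays €679 − €339.50 = €339.50.
#4 (€3541): deductible already satisfied, so patient's share is 50% × €3541 = €1770.50. OOP would hit €6552 > €6400, so the cap limits the patient to €6400 − €4781.50 = €1618.50. Insurer: €3541 − €1618.50 = €1922.50.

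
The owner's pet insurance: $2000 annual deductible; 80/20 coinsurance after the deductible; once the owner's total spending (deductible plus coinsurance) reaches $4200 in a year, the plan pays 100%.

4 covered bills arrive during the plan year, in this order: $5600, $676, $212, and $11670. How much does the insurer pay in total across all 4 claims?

Bill 1, $5600: $2000 finishes the deductible; $3600 goes to coinsurance; owner's 20% is $720. Owner pays $2720; OOP now $2720. Plan pays $5600 − $2720 = $2880.
Bill 2, $676: deductible met; 20% of $676 = $135.20. Owner pays $135.20; OOP now $2855.20. Insurer: $676 − $135.20 = $540.80.
Bill 3, $212: deductible met; 20% of $212 = $42.40. Owner pays $42.40; OOP now $2897.60. Plan pays $212 − $42.40 = $169.60.
Bill 4, $11670: deductible met; 20% of $11670 = $2334. OOP would hit $5231.60 > $4200, so the cap limits the owner to $4200 − $2897.60 = $1302.40. Insurer: $11670 − $1302.40 = $10367.60.
Insurer total: $2880 + $540.80 + $169.60 + $10367.60 = $13958.

$13958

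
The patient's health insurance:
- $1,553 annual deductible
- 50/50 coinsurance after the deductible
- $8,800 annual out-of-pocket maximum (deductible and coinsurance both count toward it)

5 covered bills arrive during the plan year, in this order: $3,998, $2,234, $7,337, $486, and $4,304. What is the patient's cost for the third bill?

$3,668.50

#1 ($3,998): $1,553 finishes the deductible; $2,445 goes to coinsurance; 50% of $2,445 = $1,222.50. Patient owes $2,775.50 (running OOP $2,775.50).
#2 ($2,234): 50% coinsurance on $2,234 = $1,117. Patient pays $1,117; OOP now $3,892.50.
#3 ($7,337): deductible already satisfied, so patient's share is 50% × $7,337 = $3,668.50. Patient pays $3,668.50; OOP now $7,561.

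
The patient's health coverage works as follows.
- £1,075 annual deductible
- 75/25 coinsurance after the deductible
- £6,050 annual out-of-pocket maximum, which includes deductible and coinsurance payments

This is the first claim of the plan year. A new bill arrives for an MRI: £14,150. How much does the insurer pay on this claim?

Nothing has been paid toward the £1,075 deductible, so the first £1,075 of this charge is applied there.
The remaining £13,075 (= £14,150 − £1,075) moves to coinsurance.
Coinsurance: £13,075 × 25% = £3,268.75.
Patient responsibility before any cap: £1,075 + £3,268.75 = £4,343.75.
Cumulative spending £0 + £4,343.75 = £4,343.75 stays under the £6,050 maximum.
The insurer covers the remainder: £14,150 − £4,343.75 = £9,806.25.

£9,806.25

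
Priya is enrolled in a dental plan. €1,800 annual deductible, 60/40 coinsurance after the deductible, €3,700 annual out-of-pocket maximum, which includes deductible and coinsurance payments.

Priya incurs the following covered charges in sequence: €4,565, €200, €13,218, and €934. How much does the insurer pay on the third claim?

Claim 1 (€4,565): €1,800 finishes the deductible; €2,765 goes to coinsurance; coinsurance €2,765 × 40% = €1,106. Patient pays €2,906; OOP now €2,906. Plan pays €4,565 − €2,906 = €1,659.
Claim 2 (€200): deductible met; 40% of €200 = €80. Cost to patient: €80. OOP to date €2,986. Insurer: €200 − €80 = €120.
Claim 3 (€13,218): deductible already satisfied, so patient's share is 40% × €13,218 = €5,287.20. That would push OOP to €8,273.20, over the €3,700 cap, so patient pays €3,700 − €2,986 = €714. Plan pays €13,218 − €714 = €12,504.

€12,504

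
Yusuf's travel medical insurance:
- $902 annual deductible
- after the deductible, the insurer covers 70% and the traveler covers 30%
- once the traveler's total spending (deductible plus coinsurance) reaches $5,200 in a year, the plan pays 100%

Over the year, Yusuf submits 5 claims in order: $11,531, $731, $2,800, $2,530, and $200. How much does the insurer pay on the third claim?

#1 ($11,531): $902 finishes the deductible; $10,629 goes to coinsurance; traveler's 30% is $3,188.70. Traveler pays $4,090.70; OOP now $4,090.70. Plan pays $11,531 − $4,090.70 = $7,440.30.
#2 ($731): deductible already satisfied, so traveler's share is 30% × $731 = $219.30. Traveler pays $219.30; OOP now $4,310. Plan pays $731 − $219.30 = $511.70.
#3 ($2,800): deductible already satisfied, so traveler's share is 30% × $2,800 = $840. Cost to traveler: $840. OOP to date $5,150. Insurer: $2,800 − $840 = $1,960.

$1,960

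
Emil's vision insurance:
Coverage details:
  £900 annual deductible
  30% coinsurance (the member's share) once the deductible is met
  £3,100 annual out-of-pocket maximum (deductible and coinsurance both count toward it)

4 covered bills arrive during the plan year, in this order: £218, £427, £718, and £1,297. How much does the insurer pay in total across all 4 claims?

£1,232

Bill 1, £218: fully absorbed by the deductible. Cost to member: £218. OOP to date £218. Insurer: £218 − £218 = £0.
Bill 2, £427: fully absorbed by the deductible. Cost to member: £427. OOP to date £645. Plan pays £427 − £427 = £0.
Bill 3, £718: £255 finishes the deductible; £463 goes to coinsurance; 30% of £463 = £138.90. Member pays £393.90; OOP now £1,038.90. Plan pays £718 − £393.90 = £324.10.
Bill 4, £1,297: 30% coinsurance on £1,297 = £389.10. Cost to member: £389.10. OOP to date £1,428. Plan pays £1,297 − £389.10 = £907.90.
Insurer total = bills − member's total = £2,660 − £1,428 = £1,232.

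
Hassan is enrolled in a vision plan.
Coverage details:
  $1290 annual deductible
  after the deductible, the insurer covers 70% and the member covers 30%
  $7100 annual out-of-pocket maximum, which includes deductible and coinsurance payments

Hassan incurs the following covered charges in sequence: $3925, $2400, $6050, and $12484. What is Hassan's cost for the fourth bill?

$2484.50

Bill 1, $3925: $1290 to deductible, leaving $2635; 30% of $2635 = $790.50. Member pays $2080.50; OOP now $2080.50.
Bill 2, $2400: deductible already satisfied, so member's share is 30% × $2400 = $720. Member owes $720 (running OOP $2800.50).
Bill 3, $6050: 30% coinsurance on $6050 = $1815. Cost to member: $1815. OOP to date $4615.50.
Bill 4, $12484: deductible met; 30% of $12484 = $3745.20. Adding that to $4615.50 gives $8360.70, past the $7100 cap; member pays only $7100 − $4615.50 = $2484.50.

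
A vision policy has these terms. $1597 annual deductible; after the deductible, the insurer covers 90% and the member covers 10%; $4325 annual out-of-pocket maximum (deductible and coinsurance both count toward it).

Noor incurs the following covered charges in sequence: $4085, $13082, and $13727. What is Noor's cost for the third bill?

Claim 1 — $4085: deductible takes $1597, $2488 remains; member's 10% is $248.80. Cost to member: $1845.80. OOP to date $1845.80.
Claim 2 — $13082: deductible met; 10% of $13082 = $1308.20. Cost to member: $1308.20. OOP to date $3154.
Claim 3 — $13727: deductible already satisfied, so member's share is 10% × $13727 = $1372.70. OOP would hit $4526.70 > $4325, so the cap limits the member to $4325 − $3154 = $1171.

$1171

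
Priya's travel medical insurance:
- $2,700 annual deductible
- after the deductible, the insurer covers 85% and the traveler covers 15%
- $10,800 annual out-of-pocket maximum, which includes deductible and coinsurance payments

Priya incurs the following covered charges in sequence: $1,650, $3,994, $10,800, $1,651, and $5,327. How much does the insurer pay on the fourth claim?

$1,403.35

Claim 1 ($1,650): entire amount goes to the deductible. Traveler owes $1,650 (running OOP $1,650). Insurer: $1,650 − $1,650 = $0.
Claim 2 ($3,994): deductible takes $1,050, $2,944 remains; 15% of $2,944 = $441.60. Cost to traveler: $1,491.60. OOP to date $3,141.60. Insurer: $3,994 − $1,491.60 = $2,502.40.
Claim 3 ($10,800): deductible met; 15% of $10,800 = $1,620. Cost to traveler: $1,620. OOP to date $4,761.60. Insurer: $10,800 − $1,620 = $9,180.
Claim 4 ($1,651): 15% coinsurance on $1,651 = $247.65. Traveler pays $247.65; OOP now $5,009.25. Plan pays $1,651 − $247.65 = $1,403.35.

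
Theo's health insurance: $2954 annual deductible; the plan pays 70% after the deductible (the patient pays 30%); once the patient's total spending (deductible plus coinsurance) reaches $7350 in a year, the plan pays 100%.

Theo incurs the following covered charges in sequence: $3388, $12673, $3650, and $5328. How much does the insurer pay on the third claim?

$3186.10

Claim 1 ($3388): deductible takes $2954, $434 remains; patient's 30% is $130.20. Patient owes $3084.20 (running OOP $3084.20). Plan pays $3388 − $3084.20 = $303.80.
Claim 2 ($12673): deductible already satisfied, so patient's share is 30% × $12673 = $3801.90. Patient owes $3801.90 (running OOP $6886.10). Insurer: $12673 − $3801.90 = $8871.10.
Claim 3 ($3650): deductible met; 30% of $3650 = $1095. That would push OOP to $7981.10, over the $7350 cap, so patient pays $7350 − $6886.10 = $463.90. Plan pays $3650 − $463.90 = $3186.10.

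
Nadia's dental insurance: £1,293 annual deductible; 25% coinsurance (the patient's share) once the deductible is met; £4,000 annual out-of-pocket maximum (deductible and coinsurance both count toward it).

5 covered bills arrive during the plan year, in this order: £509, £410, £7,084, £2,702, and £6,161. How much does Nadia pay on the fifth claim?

£354

Bill 1, £509: all of it applies to the deductible. Patient owes £509 (running OOP £509).
Bill 2, £410: fully absorbed by the deductible. Patient pays £410; OOP now £919.
Bill 3, £7,084: £374 finishes the deductible; £6,710 goes to coinsurance; 25% of £6,710 = £1,677.50. Patient pays £2,051.50; OOP now £2,970.50.
Bill 4, £2,702: deductible already satisfied, so patient's share is 25% × £2,702 = £675.50. Cost to patient: £675.50. OOP to date £3,646.
Bill 5, £6,161: deductible already satisfied, so patient's share is 25% × £6,161 = £1,540.25. That would push OOP to £5,186.25, over the £4,000 cap, so patient pays £4,000 − £3,646 = £354.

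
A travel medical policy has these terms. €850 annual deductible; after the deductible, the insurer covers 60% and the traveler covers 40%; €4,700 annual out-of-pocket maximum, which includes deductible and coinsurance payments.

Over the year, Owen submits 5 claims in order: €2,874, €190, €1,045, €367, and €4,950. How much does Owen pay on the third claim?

#1 (€2,874): €850 to deductible, leaving €2,024; coinsurance €2,024 × 40% = €809.60. Cost to traveler: €1,659.60. OOP to date €1,659.60.
#2 (€190): 40% coinsurance on €190 = €76. Traveler pays €76; OOP now €1,735.60.
#3 (€1,045): 40% coinsurance on €1,045 = €418. Cost to traveler: €418. OOP to date €2,153.60.

€418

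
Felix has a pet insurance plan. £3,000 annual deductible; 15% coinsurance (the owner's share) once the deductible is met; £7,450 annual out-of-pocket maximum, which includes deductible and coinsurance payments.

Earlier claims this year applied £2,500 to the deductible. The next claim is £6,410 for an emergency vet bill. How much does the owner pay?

£1,386.50

Remaining deductible: £3,000 − £2,500 = £500.
That leaves £6,410 − £500 = £5,910 for coinsurance.
15% of £5,910 = £886.50 falls to the owner.
Owner responsibility before any cap: £500 + £886.50 = £1,386.50.
Year-to-date out-of-pocket becomes £2,500 + £1,386.50 = £3,886.50, still under the £7,450 maximum, so no cap applies.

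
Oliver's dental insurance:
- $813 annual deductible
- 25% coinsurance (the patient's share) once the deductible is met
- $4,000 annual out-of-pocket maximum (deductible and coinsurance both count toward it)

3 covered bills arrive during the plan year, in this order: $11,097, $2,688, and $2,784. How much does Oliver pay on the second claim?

Claim 1 ($11,097): deductible takes $813, $10,284 remains; patient's 25% is $2,571. Patient owes $3,384 (running OOP $3,384).
Claim 2 ($2,688): deductible already satisfied, so patient's share is 25% × $2,688 = $672. That would push OOP to $4,056, over the $4,000 cap, so patient pays $4,000 − $3,384 = $616.

$616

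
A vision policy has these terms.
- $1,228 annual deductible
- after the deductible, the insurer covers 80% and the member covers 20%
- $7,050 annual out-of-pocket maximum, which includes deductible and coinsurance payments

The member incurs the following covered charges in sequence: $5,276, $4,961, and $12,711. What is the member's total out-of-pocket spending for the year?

Claim 1 — $5,276: deductible takes $1,228, $4,048 remains; member's 20% is $809.60. Cost to member: $2,037.60. OOP to date $2,037.60.
Claim 2 — $4,961: 20% coinsurance on $4,961 = $992.20. Member pays $992.20; OOP now $3,029.80.
Claim 3 — $12,711: deductible met; 20% of $12,711 = $2,542.20. Member pays $2,542.20; OOP now $5,572.
Total paid by the member: $2,037.60 + $992.20 + $2,542.20 = $5,572.

$5,572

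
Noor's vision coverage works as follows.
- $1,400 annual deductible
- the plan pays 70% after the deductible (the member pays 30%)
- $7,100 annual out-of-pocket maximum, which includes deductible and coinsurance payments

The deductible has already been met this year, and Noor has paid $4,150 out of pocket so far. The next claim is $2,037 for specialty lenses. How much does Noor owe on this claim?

With the deductible met, the entire $2,037 is subject to coinsurance.
30% of $2,037 = $611.10 falls to the member.
Total out-of-pocket so far would be $4,150 + $611.10 = $4,761.10, below the $7,100 cap — no reduction.

$611.10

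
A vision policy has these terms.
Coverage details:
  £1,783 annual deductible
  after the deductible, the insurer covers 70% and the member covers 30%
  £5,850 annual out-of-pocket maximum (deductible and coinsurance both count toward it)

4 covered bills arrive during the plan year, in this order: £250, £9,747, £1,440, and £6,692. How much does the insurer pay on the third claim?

£1,008

Bill 1, £250: all of it applies to the deductible. Member owes £250 (running OOP £250). Insurer: £250 − £250 = £0.
Bill 2, £9,747: £1,533 finishes the deductible; £8,214 goes to coinsurance; coinsurance £8,214 × 30% = £2,464.20. Member owes £3,997.20 (running OOP £4,247.20). Plan pays £9,747 − £3,997.20 = £5,749.80.
Bill 3, £1,440: deductible already satisfied, so member's share is 30% × £1,440 = £432. Member owes £432 (running OOP £4,679.20). Insurer: £1,440 − £432 = £1,008.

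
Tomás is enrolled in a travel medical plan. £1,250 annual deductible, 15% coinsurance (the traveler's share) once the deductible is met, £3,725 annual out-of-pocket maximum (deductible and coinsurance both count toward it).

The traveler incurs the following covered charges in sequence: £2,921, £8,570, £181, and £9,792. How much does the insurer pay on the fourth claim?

#1 (£2,921): £1,250 to deductible, leaving £1,671; coinsurance £1,671 × 15% = £250.65. Traveler owes £1,500.65 (running OOP £1,500.65). Insurer: £2,921 − £1,500.65 = £1,420.35.
#2 (£8,570): deductible already satisfied, so traveler's share is 15% × £8,570 = £1,285.50. Traveler owes £1,285.50 (running OOP £2,786.15). Plan pays £8,570 − £1,285.50 = £7,284.50.
#3 (£181): deductible already satisfied, so traveler's share is 15% × £181 = £27.15. Cost to traveler: £27.15. OOP to date £2,813.30. Plan pays £181 − £27.15 = £153.85.
#4 (£9,792): deductible met; 15% of £9,792 = £1,468.80. Adding that to £2,813.30 gives £4,282.10, past the £3,725 cap; traveler pays only £3,725 − £2,813.30 = £911.70. Plan pays £9,792 − £911.70 = £8,880.30.

£8,880.30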